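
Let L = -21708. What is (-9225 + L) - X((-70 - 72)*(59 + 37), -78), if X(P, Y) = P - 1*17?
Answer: -17284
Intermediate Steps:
X(P, Y) = -17 + P (X(P, Y) = P - 17 = -17 + P)
(-9225 + L) - X((-70 - 72)*(59 + 37), -78) = (-9225 - 21708) - (-17 + (-70 - 72)*(59 + 37)) = -30933 - (-17 - 142*96) = -30933 - (-17 - 13632) = -30933 - 1*(-13649) = -30933 + 13649 = -17284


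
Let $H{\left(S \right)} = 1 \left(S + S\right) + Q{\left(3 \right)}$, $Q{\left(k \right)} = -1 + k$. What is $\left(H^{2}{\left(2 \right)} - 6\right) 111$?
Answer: $3330$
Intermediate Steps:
$H{\left(S \right)} = 2 + 2 S$ ($H{\left(S \right)} = 1 \left(S + S\right) + \left(-1 + 3\right) = 1 \cdot 2 S + 2 = 2 S + 2 = 2 + 2 S$)
$\left(H^{2}{\left(2 \right)} - 6\right) 111 = \left(\left(2 + 2 \cdot 2\right)^{2} - 6\right) 111 = \left(\left(2 + 4\right)^{2} - 6\right) 111 = \left(6^{2} - 6\right) 111 = \left(36 - 6\right) 111 = 30 \cdot 111 = 3330$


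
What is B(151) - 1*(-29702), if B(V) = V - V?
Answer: 29702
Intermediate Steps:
B(V) = 0
B(151) - 1*(-29702) = 0 - 1*(-29702) = 0 + 29702 = 29702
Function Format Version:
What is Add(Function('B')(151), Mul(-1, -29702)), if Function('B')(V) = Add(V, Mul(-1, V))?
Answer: 29702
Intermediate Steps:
Function('B')(V) = 0
Add(Function('B')(151), Mul(-1, -29702)) = Add(0, Mul(-1, -29702)) = Add(0, 29702) = 29702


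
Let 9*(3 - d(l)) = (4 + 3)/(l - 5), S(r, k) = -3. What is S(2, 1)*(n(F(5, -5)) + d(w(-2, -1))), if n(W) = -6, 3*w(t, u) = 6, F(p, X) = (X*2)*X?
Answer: 74/9 ≈ 8.2222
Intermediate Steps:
F(p, X) = 2*X² (F(p, X) = (2*X)*X = 2*X²)
w(t, u) = 2 (w(t, u) = (⅓)*6 = 2)
d(l) = 3 - 7/(9*(-5 + l)) (d(l) = 3 - (4 + 3)/(9*(l - 5)) = 3 - 7/(9*(-5 + l)))
S(2, 1)*(n(F(5, -5)) + d(w(-2, -1))) = -3*(-6 + (-142 + 27*2)/(9*(-5 + 2))) = -3*(-6 + (⅑)*(-142 + 54)/(-3)) = -3*(-6 + (⅑)*(-⅓)*(-88)) = -3*(-6 + 88/27) = -3*(-74/27) = 74/9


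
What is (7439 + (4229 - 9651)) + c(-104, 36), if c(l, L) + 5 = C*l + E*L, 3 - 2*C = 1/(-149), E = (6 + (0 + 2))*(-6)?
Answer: 19020/149 ≈ 127.65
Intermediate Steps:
E = -48 (E = (6 + 2)*(-6) = 8*(-6) = -48)
C = 224/149 (C = 3/2 - ½/(-149) = 3/2 - ½*(-1/149) = 3/2 + 1/298 = 224/149 ≈ 1.5034)
c(l, L) = -5 - 48*L + 224*l/149 (c(l, L) = -5 + (224*l/149 - 48*L) = -5 + (-48*L + 224*l/149) = -5 - 48*L + 224*l/149)
(7439 + (4229 - 9651)) + c(-104, 36) = (7439 + (4229 - 9651)) + (-5 - 48*36 + (224/149)*(-104)) = (7439 - 5422) + (-5 - 1728 - 23296/149) = 2017 - 281513/149 = 19020/149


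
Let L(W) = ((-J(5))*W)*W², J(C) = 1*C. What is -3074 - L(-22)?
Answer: -56314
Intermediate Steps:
J(C) = C
L(W) = -5*W³ (L(W) = ((-1*5)*W)*W² = (-5*W)*W² = -5*W³)
-3074 - L(-22) = -3074 - (-5)*(-22)³ = -3074 - (-5)*(-10648) = -3074 - 1*53240 = -3074 - 53240 = -56314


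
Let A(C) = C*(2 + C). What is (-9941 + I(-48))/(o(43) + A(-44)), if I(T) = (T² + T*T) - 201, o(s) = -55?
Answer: -5534/1793 ≈ -3.0864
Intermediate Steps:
I(T) = -201 + 2*T² (I(T) = (T² + T²) - 201 = 2*T² - 201 = -201 + 2*T²)
(-9941 + I(-48))/(o(43) + A(-44)) = (-9941 + (-201 + 2*(-48)²))/(-55 - 44*(2 - 44)) = (-9941 + (-201 + 2*2304))/(-55 - 44*(-42)) = (-9941 + (-201 + 4608))/(-55 + 1848) = (-9941 + 4407)/1793 = -5534*1/1793 = -5534/1793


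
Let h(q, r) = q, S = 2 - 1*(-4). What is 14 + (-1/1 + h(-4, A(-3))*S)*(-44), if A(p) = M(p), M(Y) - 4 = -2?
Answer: 1114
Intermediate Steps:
S = 6 (S = 2 + 4 = 6)
M(Y) = 2 (M(Y) = 4 - 2 = 2)
A(p) = 2
14 + (-1/1 + h(-4, A(-3))*S)*(-44) = 14 + (-1/1 - 4*6)*(-44) = 14 + (-1*1 - 24)*(-44) = 14 + (-1 - 24)*(-44) = 14 - 25*(-44) = 14 + 1100 = 1114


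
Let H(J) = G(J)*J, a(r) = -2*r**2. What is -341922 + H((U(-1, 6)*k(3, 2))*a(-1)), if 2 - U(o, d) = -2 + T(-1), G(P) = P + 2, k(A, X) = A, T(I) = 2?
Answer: -341802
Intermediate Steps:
G(P) = 2 + P
U(o, d) = 2 (U(o, d) = 2 - (-2 + 2) = 2 - 1*0 = 2 + 0 = 2)
H(J) = J*(2 + J) (H(J) = (2 + J)*J = J*(2 + J))
-341922 + H((U(-1, 6)*k(3, 2))*a(-1)) = -341922 + ((2*3)*(-2*(-1)**2))*(2 + (2*3)*(-2*(-1)**2)) = -341922 + (6*(-2*1))*(2 + 6*(-2*1)) = -341922 + (6*(-2))*(2 + 6*(-2)) = -341922 - 12*(2 - 12) = -341922 - 12*(-10) = -341922 + 120 = -341802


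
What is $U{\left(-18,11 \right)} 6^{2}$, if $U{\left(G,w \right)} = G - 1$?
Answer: $-684$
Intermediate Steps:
$U{\left(G,w \right)} = -1 + G$ ($U{\left(G,w \right)} = G - 1 = -1 + G$)
$U{\left(-18,11 \right)} 6^{2} = \left(-1 - 18\right) 6^{2} = \left(-19\right) 36 = -684$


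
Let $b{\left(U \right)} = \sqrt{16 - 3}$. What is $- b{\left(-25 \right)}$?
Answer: $- \sqrt{13} \approx -3.6056$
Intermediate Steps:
$b{\left(U \right)} = \sqrt{13}$
$- b{\left(-25 \right)} = - \sqrt{13}$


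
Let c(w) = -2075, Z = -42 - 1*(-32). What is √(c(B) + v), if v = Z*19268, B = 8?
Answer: I*√194755 ≈ 441.31*I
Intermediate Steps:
Z = -10 (Z = -42 + 32 = -10)
v = -192680 (v = -10*19268 = -192680)
√(c(B) + v) = √(-2075 - 192680) = √(-194755) = I*√194755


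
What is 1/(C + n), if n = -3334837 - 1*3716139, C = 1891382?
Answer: -1/5159594 ≈ -1.9381e-7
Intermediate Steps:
n = -7050976 (n = -3334837 - 3716139 = -7050976)
1/(C + n) = 1/(1891382 - 7050976) = 1/(-5159594) = -1/5159594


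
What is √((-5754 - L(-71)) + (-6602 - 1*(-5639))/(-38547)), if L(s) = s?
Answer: I*√104248999506/4283 ≈ 75.385*I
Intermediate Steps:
√((-5754 - L(-71)) + (-6602 - 1*(-5639))/(-38547)) = √((-5754 - 1*(-71)) + (-6602 - 1*(-5639))/(-38547)) = √((-5754 + 71) + (-6602 + 5639)*(-1/38547)) = √(-5683 - 963*(-1/38547)) = √(-5683 + 107/4283) = √(-24340182/4283) = I*√104248999506/4283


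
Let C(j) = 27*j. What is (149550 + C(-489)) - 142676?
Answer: -6329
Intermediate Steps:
(149550 + C(-489)) - 142676 = (149550 + 27*(-489)) - 142676 = (149550 - 13203) - 142676 = 136347 - 142676 = -6329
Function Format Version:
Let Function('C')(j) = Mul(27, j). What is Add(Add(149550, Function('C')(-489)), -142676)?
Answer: -6329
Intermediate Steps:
Add(Add(149550, Function('C')(-489)), -142676) = Add(Add(149550, Mul(27, -489)), -142676) = Add(Add(149550, -13203), -142676) = Add(136347, -142676) = -6329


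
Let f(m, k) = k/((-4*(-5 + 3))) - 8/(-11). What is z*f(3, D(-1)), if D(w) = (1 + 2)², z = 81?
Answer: 13203/88 ≈ 150.03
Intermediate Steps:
D(w) = 9 (D(w) = 3² = 9)
f(m, k) = 8/11 + k/8 (f(m, k) = k/((-4*(-2))) - 8*(-1/11) = k/8 + 8/11 = 8/11 + k/8)
z*f(3, D(-1)) = 81*(8/11 + (⅛)*9) = 81*(8/11 + 9/8) = 81*(163/88) = 13203/88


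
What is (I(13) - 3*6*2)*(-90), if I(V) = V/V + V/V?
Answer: 3060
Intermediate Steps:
I(V) = 2 (I(V) = 1 + 1 = 2)
(I(13) - 3*6*2)*(-90) = (2 - 3*6*2)*(-90) = (2 - 18*2)*(-90) = (2 - 36)*(-90) = -34*(-90) = 3060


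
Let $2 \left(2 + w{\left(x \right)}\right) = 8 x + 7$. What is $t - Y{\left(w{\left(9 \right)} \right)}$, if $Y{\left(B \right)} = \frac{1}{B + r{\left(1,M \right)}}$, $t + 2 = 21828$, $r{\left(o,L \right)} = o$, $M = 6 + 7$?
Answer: $\frac{1680600}{77} \approx 21826.0$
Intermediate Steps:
$M = 13$
$w{\left(x \right)} = \frac{3}{2} + 4 x$ ($w{\left(x \right)} = -2 + \frac{8 x + 7}{2} = -2 + \frac{7 + 8 x}{2} = -2 + \left(\frac{7}{2} + 4 x\right) = \frac{3}{2} + 4 x$)
$t = 21826$ ($t = -2 + 21828 = 21826$)
$Y{\left(B \right)} = \frac{1}{1 + B}$ ($Y{\left(B \right)} = \frac{1}{B + 1} = \frac{1}{1 + B}$)
$t - Y{\left(w{\left(9 \right)} \right)} = 21826 - \frac{1}{1 + \left(\frac{3}{2} + 4 \cdot 9\right)} = 21826 - \frac{1}{1 + \left(\frac{3}{2} + 36\right)} = 21826 - \frac{1}{1 + \frac{75}{2}} = 21826 - \frac{1}{\frac{77}{2}} = 21826 - \frac{2}{77} = \frac{1680600}{77}$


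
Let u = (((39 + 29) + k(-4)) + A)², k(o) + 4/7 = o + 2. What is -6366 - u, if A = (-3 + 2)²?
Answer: -528159/49 ≈ -10779.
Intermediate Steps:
k(o) = 10/7 + o (k(o) = -4/7 + (o + 2) = -4/7 + (2 + o) = 10/7 + o)
A = 1 (A = (-1)² = 1)
u = 216225/49 (u = (((39 + 29) + (10/7 - 4)) + 1)² = ((68 - 18/7) + 1)² = (458/7 + 1)² = (465/7)² = 216225/49 ≈ 4412.8)
-6366 - u = -6366 - 1*216225/49 = -6366 - 216225/49 = -528159/49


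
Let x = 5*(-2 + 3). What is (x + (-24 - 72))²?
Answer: 8281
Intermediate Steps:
x = 5 (x = 5*1 = 5)
(x + (-24 - 72))² = (5 + (-24 - 72))² = (5 - 96)² = (-91)² = 8281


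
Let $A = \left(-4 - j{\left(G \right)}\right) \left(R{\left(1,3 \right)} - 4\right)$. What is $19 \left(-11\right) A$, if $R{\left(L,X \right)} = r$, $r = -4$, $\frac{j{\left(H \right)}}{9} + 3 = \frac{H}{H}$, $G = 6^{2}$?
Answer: $23408$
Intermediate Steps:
$G = 36$
$j{\left(H \right)} = -18$ ($j{\left(H \right)} = -27 + 9 \frac{H}{H} = -27 + 9 \cdot 1 = -27 + 9 = -18$)
$R{\left(L,X \right)} = -4$
$A = -112$ ($A = \left(-4 - -18\right) \left(-4 - 4\right) = \left(-4 + 18\right) \left(-8\right) = 14 \left(-8\right) = -112$)
$19 \left(-11\right) A = 19 \left(-11\right) \left(-112\right) = \left(-209\right) \left(-112\right) = 23408$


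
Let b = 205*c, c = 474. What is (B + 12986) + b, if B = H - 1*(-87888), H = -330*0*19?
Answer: 198044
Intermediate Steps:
H = 0 (H = -55*0*19 = 0*19 = 0)
b = 97170 (b = 205*474 = 97170)
B = 87888 (B = 0 - 1*(-87888) = 0 + 87888 = 87888)
(B + 12986) + b = (87888 + 12986) + 97170 = 100874 + 97170 = 198044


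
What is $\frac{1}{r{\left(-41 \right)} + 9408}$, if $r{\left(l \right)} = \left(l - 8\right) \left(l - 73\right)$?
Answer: $\frac{1}{14994} \approx 6.6693 \cdot 10^{-5}$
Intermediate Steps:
$r{\left(l \right)} = \left(-73 + l\right) \left(-8 + l\right)$ ($r{\left(l \right)} = \left(-8 + l\right) \left(-73 + l\right) = \left(-73 + l\right) \left(-8 + l\right)$)
$\frac{1}{r{\left(-41 \right)} + 9408} = \frac{1}{\left(584 + \left(-41\right)^{2} - -3321\right) + 9408} = \frac{1}{\left(584 + 1681 + 3321\right) + 9408} = \frac{1}{5586 + 9408} = \frac{1}{14994}$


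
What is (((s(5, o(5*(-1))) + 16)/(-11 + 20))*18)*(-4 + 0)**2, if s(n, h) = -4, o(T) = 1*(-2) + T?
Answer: 384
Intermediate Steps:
o(T) = -2 + T
(((s(5, o(5*(-1))) + 16)/(-11 + 20))*18)*(-4 + 0)**2 = (((-4 + 16)/(-11 + 20))*18)*(-4 + 0)**2 = ((12/9)*18)*(-4)**2 = ((12*(1/9))*18)*16 = ((4/3)*18)*16 = 24*16 = 384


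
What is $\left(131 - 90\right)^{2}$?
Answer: $1681$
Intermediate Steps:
$\left(131 - 90\right)^{2} = 41^{2} = 1681$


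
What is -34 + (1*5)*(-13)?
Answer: -99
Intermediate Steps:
-34 + (1*5)*(-13) = -34 + 5*(-13) = -34 - 65 = -99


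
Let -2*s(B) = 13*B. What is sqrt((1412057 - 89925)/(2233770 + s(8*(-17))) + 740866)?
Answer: 2*sqrt(231228098117384774)/1117327 ≈ 860.74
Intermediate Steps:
s(B) = -13*B/2
sqrt((1412057 - 89925)/(2233770 + s(8*(-17))) + 740866) = sqrt((1412057 - 89925)/(2233770 - 52*(-17)) + 740866) = sqrt(1322132/(2233770 - 13/2*(-136)) + 740866) = sqrt(1322132/(2233770 + 884) + 740866) = sqrt(1322132/2234654 + 740866) = sqrt(1322132*(1/2234654) + 740866) = sqrt(661066/1117327 + 740866) = sqrt(827790246248/1117327) = 2*sqrt(231228098117384774)/1117327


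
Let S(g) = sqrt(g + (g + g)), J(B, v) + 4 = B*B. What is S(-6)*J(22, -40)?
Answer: 1440*I*sqrt(2) ≈ 2036.5*I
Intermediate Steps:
J(B, v) = -4 + B**2 (J(B, v) = -4 + B*B = -4 + B**2)
S(g) = sqrt(3)*sqrt(g) (S(g) = sqrt(g + 2*g) = sqrt(3*g) = sqrt(3)*sqrt(g))
S(-6)*J(22, -40) = (sqrt(3)*sqrt(-6))*(-4 + 22**2) = (sqrt(3)*(I*sqrt(6)))*(-4 + 484) = (3*I*sqrt(2))*480 = 1440*I*sqrt(2)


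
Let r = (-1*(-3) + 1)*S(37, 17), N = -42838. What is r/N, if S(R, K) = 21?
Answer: -42/21419 ≈ -0.0019609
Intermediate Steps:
r = 84 (r = (-1*(-3) + 1)*21 = (3 + 1)*21 = 4*21 = 84)
r/N = 84/(-42838) = 84*(-1/42838) = -42/21419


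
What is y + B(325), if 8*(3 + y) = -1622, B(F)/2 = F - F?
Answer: -823/4 ≈ -205.75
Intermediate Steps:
B(F) = 0 (B(F) = 2*(F - F) = 2*0 = 0)
y = -823/4 (y = -3 + (⅛)*(-1622) = -3 - 811/4 = -823/4 ≈ -205.75)
y + B(325) = -823/4 + 0 = -823/4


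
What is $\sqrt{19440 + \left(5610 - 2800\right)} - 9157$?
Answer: $-9157 + 5 \sqrt{890} \approx -9007.8$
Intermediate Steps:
$\sqrt{19440 + \left(5610 - 2800\right)} - 9157 = \sqrt{19440 + 2810} - 9157 = \sqrt{22250} - 9157 = 5 \sqrt{890} - 9157 = -9157 + 5 \sqrt{890}$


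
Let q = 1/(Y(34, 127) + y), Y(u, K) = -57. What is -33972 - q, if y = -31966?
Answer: -1087885355/32023 ≈ -33972.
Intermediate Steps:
q = -1/32023 (q = 1/(-57 - 31966) = 1/(-32023) = -1/32023 ≈ -3.1228e-5)
-33972 - q = -33972 - 1*(-1/32023) = -33972 + 1/32023 = -1087885355/32023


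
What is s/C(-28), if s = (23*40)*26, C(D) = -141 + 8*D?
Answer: -4784/73 ≈ -65.534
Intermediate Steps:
s = 23920 (s = 920*26 = 23920)
s/C(-28) = 23920/(-141 + 8*(-28)) = 23920/(-141 - 224) = 23920/(-365) = 23920*(-1/365) = -4784/73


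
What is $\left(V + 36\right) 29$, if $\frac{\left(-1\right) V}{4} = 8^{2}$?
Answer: $-6380$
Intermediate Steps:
$V = -256$ ($V = - 4 \cdot 8^{2} = \left(-4\right) 64 = -256$)
$\left(V + 36\right) 29 = \left(-256 + 36\right) 29 = \left(-220\right) 29 = -6380$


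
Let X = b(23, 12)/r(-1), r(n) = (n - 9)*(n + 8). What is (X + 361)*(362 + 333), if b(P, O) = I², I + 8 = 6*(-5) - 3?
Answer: 3278871/14 ≈ 2.3421e+5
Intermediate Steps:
I = -41 (I = -8 + (6*(-5) - 3) = -8 + (-30 - 3) = -8 - 33 = -41)
b(P, O) = 1681 (b(P, O) = (-41)² = 1681)
r(n) = (-9 + n)*(8 + n)
X = -1681/70 (X = 1681/(-72 + (-1)² - 1*(-1)) = 1681/(-72 + 1 + 1) = 1681/(-70) = 1681*(-1/70) = -1681/70 ≈ -24.014)
(X + 361)*(362 + 333) = (-1681/70 + 361)*(362 + 333) = (23589/70)*695 = 3278871/14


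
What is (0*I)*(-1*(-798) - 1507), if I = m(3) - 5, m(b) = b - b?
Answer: 0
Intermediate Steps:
m(b) = 0
I = -5 (I = 0 - 5 = -5)
(0*I)*(-1*(-798) - 1507) = (0*(-5))*(-1*(-798) - 1507) = 0*(798 - 1507) = 0*(-709) = 0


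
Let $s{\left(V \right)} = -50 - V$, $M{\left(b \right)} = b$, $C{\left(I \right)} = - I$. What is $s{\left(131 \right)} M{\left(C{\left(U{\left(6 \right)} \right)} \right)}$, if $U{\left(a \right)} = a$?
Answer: $1086$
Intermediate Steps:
$s{\left(131 \right)} M{\left(C{\left(U{\left(6 \right)} \right)} \right)} = \left(-50 - 131\right) \left(\left(-1\right) 6\right) = \left(-50 - 131\right) \left(-6\right) = \left(-181\right) \left(-6\right) = 1086$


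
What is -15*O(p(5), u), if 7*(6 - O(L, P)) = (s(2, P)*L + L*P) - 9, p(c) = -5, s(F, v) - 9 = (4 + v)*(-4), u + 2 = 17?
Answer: 3135/7 ≈ 447.86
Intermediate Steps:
u = 15 (u = -2 + 17 = 15)
s(F, v) = -7 - 4*v (s(F, v) = 9 + (4 + v)*(-4) = 9 + (-16 - 4*v) = -7 - 4*v)
O(L, P) = 51/7 - L*P/7 - L*(-7 - 4*P)/7 (O(L, P) = 6 - (((-7 - 4*P)*L + L*P) - 9)/7 = 6 - ((L*(-7 - 4*P) + L*P) - 9)/7 = 6 - ((L*P + L*(-7 - 4*P)) - 9)/7 = 6 - (-9 + L*P + L*(-7 - 4*P))/7 = 6 + (9/7 - L*P/7 - L*(-7 - 4*P)/7) = 51/7 - L*P/7 - L*(-7 - 4*P)/7)
-15*O(p(5), u) = -15*(51/7 - 5 + (3/7)*(-5)*15) = -15*(51/7 - 5 - 225/7) = -15*(-209/7) = 3135/7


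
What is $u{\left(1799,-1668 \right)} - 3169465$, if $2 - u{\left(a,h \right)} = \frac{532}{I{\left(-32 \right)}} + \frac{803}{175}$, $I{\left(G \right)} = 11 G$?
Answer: $- \frac{48809777589}{15400} \approx -3.1695 \cdot 10^{6}$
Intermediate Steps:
$u{\left(a,h \right)} = - \frac{16589}{15400}$ ($u{\left(a,h \right)} = 2 - \left(\frac{532}{11 \left(-32\right)} + \frac{803}{175}\right) = 2 - \left(\frac{532}{-352} + 803 \cdot \frac{1}{175}\right) = 2 - \left(532 \left(- \frac{1}{352}\right) + \frac{803}{175}\right) = 2 - \left(- \frac{133}{88} + \frac{803}{175}\right) = 2 - \frac{47389}{15400} = - \frac{16589}{15400}$)
$u{\left(1799,-1668 \right)} - 3169465 = - \frac{16589}{15400} - 3169465 = - \frac{48809777589}{15400}$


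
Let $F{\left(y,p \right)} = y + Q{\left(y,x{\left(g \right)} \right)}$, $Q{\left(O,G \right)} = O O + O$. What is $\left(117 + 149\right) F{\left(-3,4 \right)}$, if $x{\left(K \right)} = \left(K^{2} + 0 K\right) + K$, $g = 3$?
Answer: $798$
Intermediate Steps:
$x{\left(K \right)} = K + K^{2}$ ($x{\left(K \right)} = \left(K^{2} + 0\right) + K = K^{2} + K = K + K^{2}$)
$Q{\left(O,G \right)} = O + O^{2}$ ($Q{\left(O,G \right)} = O^{2} + O = O + O^{2}$)
$F{\left(y,p \right)} = y + y \left(1 + y\right)$
$\left(117 + 149\right) F{\left(-3,4 \right)} = \left(117 + 149\right) \left(- 3 \left(2 - 3\right)\right) = 266 \left(\left(-3\right) \left(-1\right)\right) = 266 \cdot 3 = 798$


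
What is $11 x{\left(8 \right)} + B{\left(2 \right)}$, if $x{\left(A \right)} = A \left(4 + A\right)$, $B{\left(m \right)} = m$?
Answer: $1058$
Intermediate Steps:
$11 x{\left(8 \right)} + B{\left(2 \right)} = 11 \cdot 8 \left(4 + 8\right) + 2 = 11 \cdot 8 \cdot 12 + 2 = 11 \cdot 96 + 2 = 1056 + 2 = 1058$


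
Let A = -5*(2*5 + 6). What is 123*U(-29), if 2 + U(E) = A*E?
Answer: 285114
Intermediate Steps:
A = -80 (A = -5*(10 + 6) = -5*16 = -80)
U(E) = -2 - 80*E
123*U(-29) = 123*(-2 - 80*(-29)) = 123*(-2 + 2320) = 123*2318 = 285114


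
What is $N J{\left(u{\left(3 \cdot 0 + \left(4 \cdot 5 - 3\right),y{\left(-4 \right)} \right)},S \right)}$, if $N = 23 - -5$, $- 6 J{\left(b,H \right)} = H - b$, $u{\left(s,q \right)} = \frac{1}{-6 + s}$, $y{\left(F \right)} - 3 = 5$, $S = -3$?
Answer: $\frac{476}{33} \approx 14.424$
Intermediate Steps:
$y{\left(F \right)} = 8$ ($y{\left(F \right)} = 3 + 5 = 8$)
$J{\left(b,H \right)} = - \frac{H}{6} + \frac{b}{6}$ ($J{\left(b,H \right)} = - \frac{H - b}{6} = - \frac{H}{6} + \frac{b}{6}$)
$N = 28$ ($N = 23 + 5 = 28$)
$N J{\left(u{\left(3 \cdot 0 + \left(4 \cdot 5 - 3\right),y{\left(-4 \right)} \right)},S \right)} = 28 \left(\left(- \frac{1}{6}\right) \left(-3\right) + \frac{1}{6 \left(-6 + \left(3 \cdot 0 + \left(4 \cdot 5 - 3\right)\right)\right)}\right) = 28 \left(\frac{1}{2} + \frac{1}{6 \left(-6 + \left(0 + \left(20 - 3\right)\right)\right)}\right) = 28 \left(\frac{1}{2} + \frac{1}{6 \left(-6 + \left(0 + 17\right)\right)}\right) = 28 \left(\frac{1}{2} + \frac{1}{6 \left(-6 + 17\right)}\right) = 28 \left(\frac{1}{2} + \frac{1}{6 \cdot 11}\right) = 28 \left(\frac{1}{2} + \frac{1}{6} \cdot \frac{1}{11}\right) = 28 \left(\frac{1}{2} + \frac{1}{66}\right) = 28 \cdot \frac{17}{33} = \frac{476}{33}$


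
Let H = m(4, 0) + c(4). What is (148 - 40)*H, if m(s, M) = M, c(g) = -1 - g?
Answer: -540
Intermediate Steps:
H = -5 (H = 0 + (-1 - 1*4) = 0 + (-1 - 4) = 0 - 5 = -5)
(148 - 40)*H = (148 - 40)*(-5) = 108*(-5) = -540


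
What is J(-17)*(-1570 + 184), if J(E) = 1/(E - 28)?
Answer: 154/5 ≈ 30.800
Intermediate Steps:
J(E) = 1/(-28 + E)
J(-17)*(-1570 + 184) = (-1570 + 184)/(-28 - 17) = -1386/(-45) = -1/45*(-1386) = 154/5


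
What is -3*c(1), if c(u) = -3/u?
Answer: 9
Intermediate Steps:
-3*c(1) = -(-9)/1 = -(-9) = -3*(-3) = 9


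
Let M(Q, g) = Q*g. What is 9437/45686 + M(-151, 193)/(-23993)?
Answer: 1557849039/1096144198 ≈ 1.4212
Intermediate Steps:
9437/45686 + M(-151, 193)/(-23993) = 9437/45686 - 151*193/(-23993) = 9437*(1/45686) - 29143*(-1/23993) = 9437/45686 + 29143/23993 = 1557849039/1096144198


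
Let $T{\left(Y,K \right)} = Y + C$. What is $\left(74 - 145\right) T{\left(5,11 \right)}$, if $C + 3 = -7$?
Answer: $355$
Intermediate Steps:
$C = -10$ ($C = -3 - 7 = -10$)
$T{\left(Y,K \right)} = -10 + Y$ ($T{\left(Y,K \right)} = Y - 10 = -10 + Y$)
$\left(74 - 145\right) T{\left(5,11 \right)} = \left(74 - 145\right) \left(-10 + 5\right) = \left(-71\right) \left(-5\right) = 355$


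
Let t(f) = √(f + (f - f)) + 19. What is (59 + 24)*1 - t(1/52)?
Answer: 64 - √13/26 ≈ 63.861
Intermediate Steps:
t(f) = 19 + √f (t(f) = √(f + 0) + 19 = √f + 19 = 19 + √f)
(59 + 24)*1 - t(1/52) = (59 + 24)*1 - (19 + √(1/52)) = 83*1 - (19 + √(1/52)) = 83 - (19 + √13/26) = 83 + (-19 - √13/26) = 64 - √13/26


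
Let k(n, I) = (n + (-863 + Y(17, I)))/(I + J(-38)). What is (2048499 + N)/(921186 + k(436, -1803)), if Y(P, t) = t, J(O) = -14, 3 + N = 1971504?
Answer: 913042500/209224649 ≈ 4.3639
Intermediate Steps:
N = 1971501 (N = -3 + 1971504 = 1971501)
k(n, I) = (-863 + I + n)/(-14 + I) (k(n, I) = (n + (-863 + I))/(I - 14) = (-863 + I + n)/(-14 + I))
(2048499 + N)/(921186 + k(436, -1803)) = (2048499 + 1971501)/(921186 + (-863 - 1803 + 436)/(-14 - 1803)) = 4020000/(921186 - 2230/(-1817)) = 4020000/(921186 - 1/1817*(-2230)) = 4020000/(921186 + 2230/1817) = 4020000/(1673797192/1817) = 4020000*(1817/1673797192) = 913042500/209224649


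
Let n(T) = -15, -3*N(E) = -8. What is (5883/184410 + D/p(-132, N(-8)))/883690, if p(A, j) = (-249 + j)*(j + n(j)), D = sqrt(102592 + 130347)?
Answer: 1961/54320424300 + 9*sqrt(232939)/24162735670 ≈ 2.1587e-7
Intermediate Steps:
N(E) = 8/3 (N(E) = -1/3*(-8) = 8/3)
D = sqrt(232939) ≈ 482.64
p(A, j) = (-249 + j)*(-15 + j) (p(A, j) = (-249 + j)*(j - 15) = (-249 + j)*(-15 + j))
(5883/184410 + D/p(-132, N(-8)))/883690 = (5883/184410 + sqrt(232939)/(3735 + (8/3)**2 - 264*8/3))/883690 = (5883*(1/184410) + sqrt(232939)/(3735 + 64/9 - 704))*(1/883690) = (1961/61470 + sqrt(232939)/(27343/9))*(1/883690) = (1961/61470 + sqrt(232939)*(9/27343))*(1/883690) = (1961/61470 + 9*sqrt(232939)/27343)*(1/883690) = 1961/54320424300 + 9*sqrt(232939)/24162735670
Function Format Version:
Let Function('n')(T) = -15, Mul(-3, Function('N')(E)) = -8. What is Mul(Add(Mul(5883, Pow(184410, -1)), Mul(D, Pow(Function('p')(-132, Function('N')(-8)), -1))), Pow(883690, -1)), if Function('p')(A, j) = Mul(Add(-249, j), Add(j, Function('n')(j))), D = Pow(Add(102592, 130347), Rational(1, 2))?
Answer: Add(Rational(1961, 54320424300), Mul(Rational(9, 24162735670), Pow(232939, Rational(1, 2)))) ≈ 2.1587e-7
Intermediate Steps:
Function('N')(E) = Rational(8, 3) (Function('N')(E) = Mul(Rational(-1, 3), -8) = Rational(8, 3))
D = Pow(232939, Rational(1, 2)) ≈ 482.64
Function('p')(A, j) = Mul(Add(-249, j), Add(-15, j)) (Function('p')(A, j) = Mul(Add(-249, j), Add(j, -15)) = Mul(Add(-249, j), Add(-15, j)))
Mul(Add(Mul(5883, Pow(184410, -1)), Mul(D, Pow(Function('p')(-132, Function('N')(-8)), -1))), Pow(883690, -1)) = Mul(Add(Mul(5883, Pow(184410, -1)), Mul(Pow(232939, Rational(1, 2)), Pow(Add(3735, Pow(Rational(8, 3), 2), Mul(-264, Rational(8, 3))), -1))), Pow(883690, -1)) = Mul(Add(Mul(5883, Rational(1, 184410)), Mul(Pow(232939, Rational(1, 2)), Pow(Add(3735, Rational(64, 9), -704), -1))), Rational(1, 883690)) = Mul(Add(Rational(1961, 61470), Mul(Pow(232939, Rational(1, 2)), Pow(Rational(27343, 9), -1))), Rational(1, 883690)) = Mul(Add(Rational(1961, 61470), Mul(Pow(232939, Rational(1, 2)), Rational(9, 27343))), Rational(1, 883690)) = Mul(Add(Rational(1961, 61470), Mul(Rational(9, 27343), Pow(232939, Rational(1, 2)))), Rational(1, 883690)) = Add(Rational(1961, 54320424300), Mul(Rational(9, 24162735670), Pow(232939, Rational(1, 2))))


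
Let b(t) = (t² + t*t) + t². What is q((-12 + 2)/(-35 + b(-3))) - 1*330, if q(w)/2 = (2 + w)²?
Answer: -2471/8 ≈ -308.88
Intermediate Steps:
b(t) = 3*t² (b(t) = (t² + t²) + t² = 2*t² + t² = 3*t²)
q(w) = 2*(2 + w)²
q((-12 + 2)/(-35 + b(-3))) - 1*330 = 2*(2 + (-12 + 2)/(-35 + 3*(-3)²))² - 1*330 = 2*(2 - 10/(-35 + 3*9))² - 330 = 2*(2 - 10/(-35 + 27))² - 330 = 2*(2 - 10/(-8))² - 330 = 2*(2 - 10*(-⅛))² - 330 = 2*(2 + 5/4)² - 330 = 2*(13/4)² - 330 = 2*(169/16) - 330 = 169/8 - 330 = -2471/8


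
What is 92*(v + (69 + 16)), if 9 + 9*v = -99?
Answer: 6716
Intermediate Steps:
v = -12 (v = -1 + (1/9)*(-99) = -1 - 11 = -12)
92*(v + (69 + 16)) = 92*(-12 + (69 + 16)) = 92*(-12 + 85) = 92*73 = 6716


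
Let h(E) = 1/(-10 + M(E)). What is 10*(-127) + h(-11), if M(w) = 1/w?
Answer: -140981/111 ≈ -1270.1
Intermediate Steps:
M(w) = 1/w
h(E) = 1/(-10 + 1/E)
10*(-127) + h(-11) = 10*(-127) - 1*(-11)/(-1 + 10*(-11)) = -1270 - 1*(-11)/(-1 - 110) = -1270 - 1*(-11)/(-111) = -1270 - 1*(-11)*(-1/111) = -1270 - 11/111 = -140981/111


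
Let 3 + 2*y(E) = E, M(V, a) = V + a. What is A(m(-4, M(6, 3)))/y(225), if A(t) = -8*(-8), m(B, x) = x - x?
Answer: 64/111 ≈ 0.57658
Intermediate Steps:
m(B, x) = 0
A(t) = 64
y(E) = -3/2 + E/2
A(m(-4, M(6, 3)))/y(225) = 64/(-3/2 + (½)*225) = 64/(-3/2 + 225/2) = 64/111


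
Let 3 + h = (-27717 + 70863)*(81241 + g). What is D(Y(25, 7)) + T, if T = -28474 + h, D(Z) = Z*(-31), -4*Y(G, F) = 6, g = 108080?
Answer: 16336830871/2 ≈ 8.1684e+9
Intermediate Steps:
Y(G, F) = -3/2 (Y(G, F) = -¼*6 = -3/2)
h = 8168443863 (h = -3 + (-27717 + 70863)*(81241 + 108080) = -3 + 43146*189321 = -3 + 8168443866 = 8168443863)
D(Z) = -31*Z
T = 8168415389 (T = -28474 + 8168443863 = 8168415389)
D(Y(25, 7)) + T = -31*(-3/2) + 8168415389 = 93/2 + 8168415389 = 16336830871/2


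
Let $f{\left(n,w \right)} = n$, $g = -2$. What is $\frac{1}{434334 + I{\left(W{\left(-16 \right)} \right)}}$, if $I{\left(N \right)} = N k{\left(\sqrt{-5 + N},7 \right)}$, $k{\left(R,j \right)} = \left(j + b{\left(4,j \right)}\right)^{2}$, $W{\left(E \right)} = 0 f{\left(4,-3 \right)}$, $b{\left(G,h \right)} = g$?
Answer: $\frac{1}{434334} \approx 2.3024 \cdot 10^{-6}$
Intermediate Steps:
$b{\left(G,h \right)} = -2$
$W{\left(E \right)} = 0$ ($W{\left(E \right)} = 0 \cdot 4 = 0$)
$k{\left(R,j \right)} = \left(-2 + j\right)^{2}$ ($k{\left(R,j \right)} = \left(j - 2\right)^{2} = \left(-2 + j\right)^{2}$)
$I{\left(N \right)} = 25 N$ ($I{\left(N \right)} = N \left(-2 + 7\right)^{2} = N 5^{2} = N 25 = 25 N$)
$\frac{1}{434334 + I{\left(W{\left(-16 \right)} \right)}} = \frac{1}{434334 + 25 \cdot 0} = \frac{1}{434334 + 0} = \frac{1}{434334}$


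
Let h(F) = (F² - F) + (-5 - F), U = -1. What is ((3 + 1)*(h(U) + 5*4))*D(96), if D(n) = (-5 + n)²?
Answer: 596232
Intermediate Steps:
h(F) = -5 + F² - 2*F
((3 + 1)*(h(U) + 5*4))*D(96) = ((3 + 1)*((-5 + (-1)² - 2*(-1)) + 5*4))*(-5 + 96)² = (4*((-5 + 1 + 2) + 20))*91² = (4*(-2 + 20))*8281 = (4*18)*8281 = 72*8281 = 596232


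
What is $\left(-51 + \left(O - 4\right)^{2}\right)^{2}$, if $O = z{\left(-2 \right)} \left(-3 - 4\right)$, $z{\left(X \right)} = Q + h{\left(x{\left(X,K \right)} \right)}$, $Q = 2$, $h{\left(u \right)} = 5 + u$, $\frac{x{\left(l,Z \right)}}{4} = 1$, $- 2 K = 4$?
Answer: $42380100$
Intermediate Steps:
$K = -2$ ($K = \left(- \frac{1}{2}\right) 4 = -2$)
$x{\left(l,Z \right)} = 4$ ($x{\left(l,Z \right)} = 4 \cdot 1 = 4$)
$z{\left(X \right)} = 11$ ($z{\left(X \right)} = 2 + \left(5 + 4\right) = 2 + 9 = 11$)
$O = -77$ ($O = 11 \left(-3 - 4\right) = 11 \left(-7\right) = -77$)
$\left(-51 + \left(O - 4\right)^{2}\right)^{2} = \left(-51 + \left(-77 - 4\right)^{2}\right)^{2} = \left(-51 + \left(-81\right)^{2}\right)^{2} = \left(-51 + 6561\right)^{2} = 6510^{2} = 42380100$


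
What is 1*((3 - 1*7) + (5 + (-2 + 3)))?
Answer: 2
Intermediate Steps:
1*((3 - 1*7) + (5 + (-2 + 3))) = 1*((3 - 7) + (5 + 1)) = 1*(-4 + 6) = 1*2 = 2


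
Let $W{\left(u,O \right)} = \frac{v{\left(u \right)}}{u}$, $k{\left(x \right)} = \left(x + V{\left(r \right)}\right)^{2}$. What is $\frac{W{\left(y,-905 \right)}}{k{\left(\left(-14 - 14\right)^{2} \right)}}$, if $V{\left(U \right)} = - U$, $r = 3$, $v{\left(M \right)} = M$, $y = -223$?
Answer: $\frac{1}{609961} \approx 1.6394 \cdot 10^{-6}$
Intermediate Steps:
$k{\left(x \right)} = \left(-3 + x\right)^{2}$ ($k{\left(x \right)} = \left(x - 3\right)^{2} = \left(-3 + x\right)^{2}$)
$W{\left(u,O \right)} = 1$ ($W{\left(u,O \right)} = \frac{u}{u} = 1$)
$\frac{W{\left(y,-905 \right)}}{k{\left(\left(-14 - 14\right)^{2} \right)}} = 1 \frac{1}{\left(-3 + \left(-14 - 14\right)^{2}\right)^{2}} = 1 \frac{1}{\left(-3 + \left(-28\right)^{2}\right)^{2}} = 1 \frac{1}{\left(-3 + 784\right)^{2}} = 1 \frac{1}{781^{2}} = 1 \cdot \frac{1}{609961} = \frac{1}{609961}$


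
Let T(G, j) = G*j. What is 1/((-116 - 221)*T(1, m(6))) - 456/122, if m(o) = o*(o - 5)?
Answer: -461077/123342 ≈ -3.7382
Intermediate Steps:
m(o) = o*(-5 + o)
1/((-116 - 221)*T(1, m(6))) - 456/122 = 1/((-116 - 221)*((1*(6*(-5 + 6))))) - 456/122 = 1/((-337)*((1*(6*1)))) - 456*1/122 = -1/(337*(1*6)) - 228/61 = -1/337/6 - 228/61 = -1/337*⅙ - 228/61 = -1/2022 - 228/61 = -461077/123342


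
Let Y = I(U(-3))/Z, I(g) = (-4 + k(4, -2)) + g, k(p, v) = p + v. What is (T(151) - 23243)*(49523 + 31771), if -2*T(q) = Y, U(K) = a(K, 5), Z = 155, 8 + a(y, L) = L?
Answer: -58574969055/31 ≈ -1.8895e+9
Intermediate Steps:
a(y, L) = -8 + L
U(K) = -3 (U(K) = -8 + 5 = -3)
I(g) = -2 + g (I(g) = (-4 + (4 - 2)) + g = (-4 + 2) + g = -2 + g)
Y = -1/31 (Y = (-2 - 3)/155 = -5*1/155 = -1/31 ≈ -0.032258)
T(q) = 1/62 (T(q) = -½*(-1/31) = 1/62)
(T(151) - 23243)*(49523 + 31771) = (1/62 - 23243)*(49523 + 31771) = -1441065/62*81294 = -58574969055/31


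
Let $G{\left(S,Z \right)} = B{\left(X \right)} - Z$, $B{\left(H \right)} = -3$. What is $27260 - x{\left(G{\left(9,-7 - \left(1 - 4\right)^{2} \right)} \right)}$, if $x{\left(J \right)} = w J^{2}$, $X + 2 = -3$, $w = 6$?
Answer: $26246$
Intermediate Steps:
$X = -5$ ($X = -2 - 3 = -5$)
$G{\left(S,Z \right)} = -3 - Z$
$x{\left(J \right)} = 6 J^{2}$
$27260 - x{\left(G{\left(9,-7 - \left(1 - 4\right)^{2} \right)} \right)} = 27260 - 6 \left(-3 - \left(-7 - \left(1 - 4\right)^{2}\right)\right)^{2} = 27260 - 6 \left(-3 - \left(-7 - \left(-3\right)^{2}\right)\right)^{2} = 27260 - 6 \left(-3 - \left(-7 - 9\right)\right)^{2} = 27260 - 6 \left(-3 - -16\right)^{2} = 27260 - 6 \left(-3 + 16\right)^{2} = 27260 - 6 \cdot 13^{2} = 27260 - 6 \cdot 169 = 27260 - 1014 = 26246$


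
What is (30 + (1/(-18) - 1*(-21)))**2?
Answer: 840889/324 ≈ 2595.3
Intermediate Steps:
(30 + (1/(-18) - 1*(-21)))**2 = (30 + (1*(-1/18) + 21))**2 = (30 + (-1/18 + 21))**2 = (30 + 377/18)**2 = (917/18)**2 = 840889/324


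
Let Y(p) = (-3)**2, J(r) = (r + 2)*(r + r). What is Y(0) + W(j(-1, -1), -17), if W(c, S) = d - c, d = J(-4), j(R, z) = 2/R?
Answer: 27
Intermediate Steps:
J(r) = 2*r*(2 + r) (J(r) = (2 + r)*(2*r) = 2*r*(2 + r))
Y(p) = 9
d = 16 (d = 2*(-4)*(2 - 4) = 2*(-4)*(-2) = 16)
W(c, S) = 16 - c
Y(0) + W(j(-1, -1), -17) = 9 + (16 - 2/(-1)) = 9 + (16 - 2*(-1)) = 9 + (16 - 1*(-2)) = 9 + (16 + 2) = 9 + 18 = 27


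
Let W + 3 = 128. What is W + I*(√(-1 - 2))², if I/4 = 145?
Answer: -1615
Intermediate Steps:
W = 125 (W = -3 + 128 = 125)
I = 580 (I = 4*145 = 580)
W + I*(√(-1 - 2))² = 125 + 580*(√(-1 - 2))² = 125 + 580*(√(-3))² = 125 + 580*(I*√3)² = 125 + 580*(-3) = 125 - 1740 = -1615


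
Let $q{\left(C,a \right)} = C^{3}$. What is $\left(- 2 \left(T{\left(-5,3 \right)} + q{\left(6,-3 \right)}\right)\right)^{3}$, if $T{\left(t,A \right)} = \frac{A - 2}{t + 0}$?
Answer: $- \frac{10049728312}{125} \approx -8.0398 \cdot 10^{7}$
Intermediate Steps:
$T{\left(t,A \right)} = \frac{-2 + A}{t}$
$\left(- 2 \left(T{\left(-5,3 \right)} + q{\left(6,-3 \right)}\right)\right)^{3} = \left(- 2 \left(\frac{-2 + 3}{-5} + 6^{3}\right)\right)^{3} = \left(- 2 \left(\left(- \frac{1}{5}\right) 1 + 216\right)\right)^{3} = \left(- 2 \left(- \frac{1}{5} + 216\right)\right)^{3} = \left(\left(-2\right) \frac{1079}{5}\right)^{3} = \left(- \frac{2158}{5}\right)^{3} = - \frac{10049728312}{125}$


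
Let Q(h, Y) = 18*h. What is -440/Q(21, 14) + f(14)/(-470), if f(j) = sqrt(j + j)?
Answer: -220/189 - sqrt(7)/235 ≈ -1.1753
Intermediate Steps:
f(j) = sqrt(2)*sqrt(j) (f(j) = sqrt(2*j) = sqrt(2)*sqrt(j))
-440/Q(21, 14) + f(14)/(-470) = -440/(18*21) + (sqrt(2)*sqrt(14))/(-470) = -440/378 + (2*sqrt(7))*(-1/470) = -440*1/378 - sqrt(7)/235 = -220/189 - sqrt(7)/235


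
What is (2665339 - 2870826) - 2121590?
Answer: -2327077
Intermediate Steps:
(2665339 - 2870826) - 2121590 = -205487 - 2121590 = -2327077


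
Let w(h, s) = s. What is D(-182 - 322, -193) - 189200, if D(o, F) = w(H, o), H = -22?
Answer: -189704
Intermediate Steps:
D(o, F) = o
D(-182 - 322, -193) - 189200 = (-182 - 322) - 189200 = -504 - 189200 = -189704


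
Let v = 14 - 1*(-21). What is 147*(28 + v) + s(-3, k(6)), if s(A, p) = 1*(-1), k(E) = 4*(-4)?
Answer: 9260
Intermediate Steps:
k(E) = -16
s(A, p) = -1
v = 35 (v = 14 + 21 = 35)
147*(28 + v) + s(-3, k(6)) = 147*(28 + 35) - 1 = 147*63 - 1 = 9261 - 1 = 9260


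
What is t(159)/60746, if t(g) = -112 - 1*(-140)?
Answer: 2/4339 ≈ 0.00046094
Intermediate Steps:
t(g) = 28 (t(g) = -112 + 140 = 28)
t(159)/60746 = 28/60746 = 28*(1/60746) = 2/4339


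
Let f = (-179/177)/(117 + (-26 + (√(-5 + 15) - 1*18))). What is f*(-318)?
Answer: 1385102/313821 - 18974*√10/313821 ≈ 4.2225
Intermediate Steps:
f = -179/(177*(73 + √10)) (f = (-179*1/177)/(117 + (-26 + (√10 - 18))) = -179/(177*(117 + (-26 + (-18 + √10)))) = -179/(177*(117 + (-44 + √10))) = -179/(177*(73 + √10)) ≈ -0.013278)
f*(-318) = (-13067/941463 + 179*√10/941463)*(-318) = 1385102/313821 - 18974*√10/313821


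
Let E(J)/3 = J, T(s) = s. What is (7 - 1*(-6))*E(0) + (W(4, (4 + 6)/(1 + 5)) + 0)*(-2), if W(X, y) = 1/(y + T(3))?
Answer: -3/7 ≈ -0.42857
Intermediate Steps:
E(J) = 3*J
W(X, y) = 1/(3 + y) (W(X, y) = 1/(y + 3) = 1/(3 + y))
(7 - 1*(-6))*E(0) + (W(4, (4 + 6)/(1 + 5)) + 0)*(-2) = (7 - 1*(-6))*(3*0) + (1/(3 + (4 + 6)/(1 + 5)) + 0)*(-2) = (7 + 6)*0 + (1/(3 + 10/6) + 0)*(-2) = 13*0 + (1/(3 + 10*(⅙)) + 0)*(-2) = 0 + (1/(3 + 5/3) + 0)*(-2) = 0 + (1/(14/3) + 0)*(-2) = 0 + (3/14 + 0)*(-2) = 0 + (3/14)*(-2) = 0 - 3/7 = -3/7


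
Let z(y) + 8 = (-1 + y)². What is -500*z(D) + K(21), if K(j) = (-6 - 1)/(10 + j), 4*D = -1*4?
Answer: 61993/31 ≈ 1999.8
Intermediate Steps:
D = -1 (D = (-1*4)/4 = (¼)*(-4) = -1)
K(j) = -7/(10 + j)
z(y) = -8 + (-1 + y)²
-500*z(D) + K(21) = -500*(-8 + (-1 - 1)²) - 7/(10 + 21) = -500*(-8 + (-2)²) - 7/31 = -500*(-8 + 4) - 7*1/31 = -500*(-4) - 7/31 = 2000 - 7/31 = 61993/31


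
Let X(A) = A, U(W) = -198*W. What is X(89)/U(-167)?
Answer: 89/33066 ≈ 0.0026916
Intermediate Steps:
X(89)/U(-167) = 89/((-198*(-167))) = 89/33066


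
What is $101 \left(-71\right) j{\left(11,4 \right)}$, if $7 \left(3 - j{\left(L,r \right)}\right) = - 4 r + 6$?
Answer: $- \frac{222301}{7} \approx -31757.0$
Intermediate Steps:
$j{\left(L,r \right)} = \frac{15}{7} + \frac{4 r}{7}$ ($j{\left(L,r \right)} = 3 - \frac{- 4 r + 6}{7} = 3 - \frac{6 - 4 r}{7} = 3 + \left(- \frac{6}{7} + \frac{4 r}{7}\right) = \frac{15}{7} + \frac{4 r}{7}$)
$101 \left(-71\right) j{\left(11,4 \right)} = 101 \left(-71\right) \left(\frac{15}{7} + \frac{4}{7} \cdot 4\right) = - 7171 \left(\frac{15}{7} + \frac{16}{7}\right) = \left(-7171\right) \frac{31}{7} = - \frac{222301}{7}$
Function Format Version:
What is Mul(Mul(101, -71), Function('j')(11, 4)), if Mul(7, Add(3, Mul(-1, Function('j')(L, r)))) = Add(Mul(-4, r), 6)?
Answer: Rational(-222301, 7) ≈ -31757.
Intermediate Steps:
Function('j')(L, r) = Add(Rational(15, 7), Mul(Rational(4, 7), r)) (Function('j')(L, r) = Add(3, Mul(Rational(-1, 7), Add(Mul(-4, r), 6))) = Add(3, Mul(Rational(-1, 7), Add(6, Mul(-4, r)))) = Add(3, Add(Rational(-6, 7), Mul(Rational(4, 7), r))) = Add(Rational(15, 7), Mul(Rational(4, 7), r)))
Mul(Mul(101, -71), Function('j')(11, 4)) = Mul(Mul(101, -71), Add(Rational(15, 7), Mul(Rational(4, 7), 4))) = Mul(-7171, Add(Rational(15, 7), Rational(16, 7))) = Mul(-7171, Rational(31, 7)) = Rational(-222301, 7)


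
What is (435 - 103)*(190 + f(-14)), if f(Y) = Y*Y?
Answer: 128152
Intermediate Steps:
f(Y) = Y²
(435 - 103)*(190 + f(-14)) = (435 - 103)*(190 + (-14)²) = 332*(190 + 196) = 332*386 = 128152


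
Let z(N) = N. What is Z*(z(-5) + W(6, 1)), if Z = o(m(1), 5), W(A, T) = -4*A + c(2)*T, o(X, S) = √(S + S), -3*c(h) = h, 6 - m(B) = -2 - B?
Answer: -89*√10/3 ≈ -93.814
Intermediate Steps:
m(B) = 8 + B (m(B) = 6 - (-2 - B) = 6 + (2 + B) = 8 + B)
c(h) = -h/3
o(X, S) = √2*√S (o(X, S) = √(2*S) = √2*√S)
W(A, T) = -4*A - 2*T/3 (W(A, T) = -4*A + (-⅓*2)*T = -4*A - 2*T/3)
Z = √10 (Z = √2*√5 = √10 ≈ 3.1623)
Z*(z(-5) + W(6, 1)) = √10*(-5 + (-4*6 - ⅔*1)) = √10*(-5 + (-24 - ⅔)) = √10*(-5 - 74/3) = √10*(-89/3) = -89*√10/3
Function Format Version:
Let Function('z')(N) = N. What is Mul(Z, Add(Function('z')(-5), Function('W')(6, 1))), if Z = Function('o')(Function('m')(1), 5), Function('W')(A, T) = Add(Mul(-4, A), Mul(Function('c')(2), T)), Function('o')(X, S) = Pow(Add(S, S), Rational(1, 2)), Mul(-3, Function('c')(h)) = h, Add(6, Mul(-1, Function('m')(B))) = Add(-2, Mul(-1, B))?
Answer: Mul(Rational(-89, 3), Pow(10, Rational(1, 2))) ≈ -93.814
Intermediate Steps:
Function('m')(B) = Add(8, B) (Function('m')(B) = Add(6, Mul(-1, Add(-2, Mul(-1, B)))) = Add(6, Add(2, B)) = Add(8, B))
Function('c')(h) = Mul(Rational(-1, 3), h)
Function('o')(X, S) = Mul(Pow(2, Rational(1, 2)), Pow(S, Rational(1, 2))) (Function('o')(X, S) = Pow(Mul(2, S), Rational(1, 2)) = Mul(Pow(2, Rational(1, 2)), Pow(S, Rational(1, 2))))
Function('W')(A, T) = Add(Mul(-4, A), Mul(Rational(-2, 3), T)) (Function('W')(A, T) = Add(Mul(-4, A), Mul(Mul(Rational(-1, 3), 2), T)) = Add(Mul(-4, A), Mul(Rational(-2, 3), T)))
Z = Pow(10, Rational(1, 2)) (Z = Mul(Pow(2, Rational(1, 2)), Pow(5, Rational(1, 2))) = Pow(10, Rational(1, 2)) ≈ 3.1623)
Mul(Z, Add(Function('z')(-5), Function('W')(6, 1))) = Mul(Pow(10, Rational(1, 2)), Add(-5, Add(Mul(-4, 6), Mul(Rational(-2, 3), 1)))) = Mul(Pow(10, Rational(1, 2)), Add(-5, Add(-24, Rational(-2, 3)))) = Mul(Pow(10, Rational(1, 2)), Add(-5, Rational(-74, 3))) = Mul(Pow(10, Rational(1, 2)), Rational(-89, 3)) = Mul(Rational(-89, 3), Pow(10, Rational(1, 2)))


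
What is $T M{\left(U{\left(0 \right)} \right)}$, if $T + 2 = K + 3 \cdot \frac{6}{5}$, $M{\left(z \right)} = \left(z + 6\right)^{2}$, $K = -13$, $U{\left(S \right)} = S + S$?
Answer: $- \frac{2052}{5} \approx -410.4$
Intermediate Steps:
$U{\left(S \right)} = 2 S$
$M{\left(z \right)} = \left(6 + z\right)^{2}$
$T = - \frac{57}{5}$ ($T = -2 - \left(13 - 3 \cdot \frac{6}{5}\right) = -2 - \left(13 - 3 \cdot 6 \cdot \frac{1}{5}\right) = -2 + \left(-13 + 3 \cdot \frac{6}{5}\right) = -2 + \left(-13 + \frac{18}{5}\right) = -2 - \frac{47}{5} = - \frac{57}{5} \approx -11.4$)
$T M{\left(U{\left(0 \right)} \right)} = - \frac{57 \left(6 + 2 \cdot 0\right)^{2}}{5} = - \frac{57 \left(6 + 0\right)^{2}}{5} = - \frac{57 \cdot 6^{2}}{5} = \left(- \frac{57}{5}\right) 36 = - \frac{2052}{5}$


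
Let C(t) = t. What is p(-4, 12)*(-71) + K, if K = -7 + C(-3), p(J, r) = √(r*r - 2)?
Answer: -10 - 71*√142 ≈ -856.06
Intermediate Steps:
p(J, r) = √(-2 + r²) (p(J, r) = √(r² - 2) = √(-2 + r²))
K = -10 (K = -7 - 3 = -10)
p(-4, 12)*(-71) + K = √(-2 + 12²)*(-71) - 10 = √(-2 + 144)*(-71) - 10 = √142*(-71) - 10 = -71*√142 - 10 = -10 - 71*√142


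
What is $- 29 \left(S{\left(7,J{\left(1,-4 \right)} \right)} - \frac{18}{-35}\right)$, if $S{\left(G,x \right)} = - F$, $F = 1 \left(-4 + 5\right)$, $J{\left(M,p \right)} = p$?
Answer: $\frac{493}{35} \approx 14.086$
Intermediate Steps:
$F = 1$ ($F = 1 \cdot 1 = 1$)
$S{\left(G,x \right)} = -1$ ($S{\left(G,x \right)} = \left(-1\right) 1 = -1$)
$- 29 \left(S{\left(7,J{\left(1,-4 \right)} \right)} - \frac{18}{-35}\right) = - 29 \left(-1 - \frac{18}{-35}\right) = - 29 \left(-1 - - \frac{18}{35}\right) = - 29 \left(-1 + \frac{18}{35}\right) = \left(-29\right) \left(- \frac{17}{35}\right) = \frac{493}{35}$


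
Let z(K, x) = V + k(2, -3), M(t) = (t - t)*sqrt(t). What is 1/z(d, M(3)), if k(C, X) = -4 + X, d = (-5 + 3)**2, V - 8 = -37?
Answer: -1/36 ≈ -0.027778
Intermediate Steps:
V = -29 (V = 8 - 37 = -29)
M(t) = 0 (M(t) = 0*sqrt(t) = 0)
d = 4 (d = (-2)**2 = 4)
z(K, x) = -36 (z(K, x) = -29 + (-4 - 3) = -29 - 7 = -36)
1/z(d, M(3)) = 1/(-36) = -1/36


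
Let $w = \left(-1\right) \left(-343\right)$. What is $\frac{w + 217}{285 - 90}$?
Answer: $\frac{112}{39} \approx 2.8718$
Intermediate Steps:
$w = 343$
$\frac{w + 217}{285 - 90} = \frac{343 + 217}{285 - 90} = \frac{560}{195} = 560 \cdot \frac{1}{195} = \frac{112}{39}$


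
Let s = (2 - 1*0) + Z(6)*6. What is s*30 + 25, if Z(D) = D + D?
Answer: 2245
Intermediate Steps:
Z(D) = 2*D
s = 74 (s = (2 - 1*0) + (2*6)*6 = (2 + 0) + 12*6 = 2 + 72 = 74)
s*30 + 25 = 74*30 + 25 = 2220 + 25 = 2245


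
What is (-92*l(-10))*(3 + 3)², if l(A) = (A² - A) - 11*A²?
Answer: 3278880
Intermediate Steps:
l(A) = -A - 10*A²
(-92*l(-10))*(3 + 3)² = (-(-92)*(-10)*(1 + 10*(-10)))*(3 + 3)² = -(-92)*(-10)*(1 - 100)*6² = -(-92)*(-10)*(-99)*36 = -92*(-990)*36 = 91080*36 = 3278880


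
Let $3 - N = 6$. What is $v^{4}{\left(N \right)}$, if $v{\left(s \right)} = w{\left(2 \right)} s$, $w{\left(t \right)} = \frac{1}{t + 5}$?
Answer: $\frac{81}{2401} \approx 0.033736$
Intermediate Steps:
$N = -3$ ($N = 3 - 6 = -3$)
$w{\left(t \right)} = \frac{1}{5 + t}$
$v{\left(s \right)} = \frac{s}{7}$ ($v{\left(s \right)} = \frac{s}{5 + 2} = \frac{s}{7}$)
$v^{4}{\left(N \right)} = \left(\frac{1}{7} \left(-3\right)\right)^{4} = \left(- \frac{3}{7}\right)^{4} = \frac{81}{2401}$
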